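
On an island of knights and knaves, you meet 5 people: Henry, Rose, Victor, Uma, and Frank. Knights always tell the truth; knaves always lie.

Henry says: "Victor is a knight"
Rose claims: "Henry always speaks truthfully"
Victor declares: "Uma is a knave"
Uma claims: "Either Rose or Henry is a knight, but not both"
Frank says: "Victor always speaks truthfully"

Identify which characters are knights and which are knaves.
Henry is a knight.
Rose is a knight.
Victor is a knight.
Uma is a knave.
Frank is a knight.

Verification:
- Henry (knight) says "Victor is a knight" - this is TRUE because Victor is a knight.
- Rose (knight) says "Henry always speaks truthfully" - this is TRUE because Henry is a knight.
- Victor (knight) says "Uma is a knave" - this is TRUE because Uma is a knave.
- Uma (knave) says "Either Rose or Henry is a knight, but not both" - this is FALSE (a lie) because Rose is a knight and Henry is a knight.
- Frank (knight) says "Victor always speaks truthfully" - this is TRUE because Victor is a knight.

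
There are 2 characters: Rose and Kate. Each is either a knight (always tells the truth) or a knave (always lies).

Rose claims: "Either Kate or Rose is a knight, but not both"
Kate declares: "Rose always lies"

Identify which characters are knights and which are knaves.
Rose is a knight.
Kate is a knave.

Verification:
- Rose (knight) says "Either Kate or Rose is a knight, but not both" - this is TRUE because Kate is a knave and Rose is a knight.
- Kate (knave) says "Rose always lies" - this is FALSE (a lie) because Rose is a knight.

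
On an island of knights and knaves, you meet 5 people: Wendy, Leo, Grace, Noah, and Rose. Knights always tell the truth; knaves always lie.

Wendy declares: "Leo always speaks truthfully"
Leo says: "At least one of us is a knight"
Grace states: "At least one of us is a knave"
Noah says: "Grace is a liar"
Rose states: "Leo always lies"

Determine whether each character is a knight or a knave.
Wendy is a knight.
Leo is a knight.
Grace is a knight.
Noah is a knave.
Rose is a knave.

Verification:
- Wendy (knight) says "Leo always speaks truthfully" - this is TRUE because Leo is a knight.
- Leo (knight) says "At least one of us is a knight" - this is TRUE because Wendy, Leo, and Grace are knights.
- Grace (knight) says "At least one of us is a knave" - this is TRUE because Noah and Rose are knaves.
- Noah (knave) says "Grace is a liar" - this is FALSE (a lie) because Grace is a knight.
- Rose (knave) says "Leo always lies" - this is FALSE (a lie) because Leo is a knight.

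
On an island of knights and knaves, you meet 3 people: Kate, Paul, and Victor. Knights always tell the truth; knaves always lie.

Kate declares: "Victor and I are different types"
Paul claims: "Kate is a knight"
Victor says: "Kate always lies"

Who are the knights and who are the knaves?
Kate is a knight.
Paul is a knight.
Victor is a knave.

Verification:
- Kate (knight) says "Victor and I are different types" - this is TRUE because Kate is a knight and Victor is a knave.
- Paul (knight) says "Kate is a knight" - this is TRUE because Kate is a knight.
- Victor (knave) says "Kate always lies" - this is FALSE (a lie) because Kate is a knight.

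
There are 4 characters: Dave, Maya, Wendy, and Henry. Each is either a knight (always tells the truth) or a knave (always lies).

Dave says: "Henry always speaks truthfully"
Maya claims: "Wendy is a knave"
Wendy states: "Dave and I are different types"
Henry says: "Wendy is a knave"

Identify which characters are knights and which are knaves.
Dave is a knave.
Maya is a knave.
Wendy is a knight.
Henry is a knave.

Verification:
- Dave (knave) says "Henry always speaks truthfully" - this is FALSE (a lie) because Henry is a knave.
- Maya (knave) says "Wendy is a knave" - this is FALSE (a lie) because Wendy is a knight.
- Wendy (knight) says "Dave and I are different types" - this is TRUE because Wendy is a knight and Dave is a knave.
- Henry (knave) says "Wendy is a knave" - this is FALSE (a lie) because Wendy is a knight.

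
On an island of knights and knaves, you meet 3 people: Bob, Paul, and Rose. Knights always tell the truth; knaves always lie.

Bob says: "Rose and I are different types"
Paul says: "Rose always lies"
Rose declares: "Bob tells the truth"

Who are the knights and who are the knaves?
Bob is a knave.
Paul is a knight.
Rose is a knave.

Verification:
- Bob (knave) says "Rose and I are different types" - this is FALSE (a lie) because Bob is a knave and Rose is a knave.
- Paul (knight) says "Rose always lies" - this is TRUE because Rose is a knave.
- Rose (knave) says "Bob tells the truth" - this is FALSE (a lie) because Bob is a knave.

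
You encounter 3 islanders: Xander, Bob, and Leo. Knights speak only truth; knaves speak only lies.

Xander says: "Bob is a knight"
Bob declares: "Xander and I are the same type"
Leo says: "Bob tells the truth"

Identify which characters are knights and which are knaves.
Xander is a knight.
Bob is a knight.
Leo is a knight.

Verification:
- Xander (knight) says "Bob is a knight" - this is TRUE because Bob is a knight.
- Bob (knight) says "Xander and I are the same type" - this is TRUE because Bob is a knight and Xander is a knight.
- Leo (knight) says "Bob tells the truth" - this is TRUE because Bob is a knight.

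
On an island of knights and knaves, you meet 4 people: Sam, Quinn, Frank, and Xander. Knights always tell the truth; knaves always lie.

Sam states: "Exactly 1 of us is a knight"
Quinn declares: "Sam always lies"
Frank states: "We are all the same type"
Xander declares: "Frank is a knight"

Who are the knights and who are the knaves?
Sam is a knight.
Quinn is a knave.
Frank is a knave.
Xander is a knave.

Verification:
- Sam (knight) says "Exactly 1 of us is a knight" - this is TRUE because there are 1 knights.
- Quinn (knave) says "Sam always lies" - this is FALSE (a lie) because Sam is a knight.
- Frank (knave) says "We are all the same type" - this is FALSE (a lie) because Sam is a knight and Quinn, Frank, and Xander are knaves.
- Xander (knave) says "Frank is a knight" - this is FALSE (a lie) because Frank is a knave.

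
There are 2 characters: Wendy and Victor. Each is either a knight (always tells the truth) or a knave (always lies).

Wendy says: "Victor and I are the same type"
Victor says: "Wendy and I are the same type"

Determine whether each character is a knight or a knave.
Wendy is a knight.
Victor is a knight.

Verification:
- Wendy (knight) says "Victor and I are the same type" - this is TRUE because Wendy is a knight and Victor is a knight.
- Victor (knight) says "Wendy and I are the same type" - this is TRUE because Victor is a knight and Wendy is a knight.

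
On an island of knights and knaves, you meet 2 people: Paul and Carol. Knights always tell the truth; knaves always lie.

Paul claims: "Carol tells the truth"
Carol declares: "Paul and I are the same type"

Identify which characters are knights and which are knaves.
Paul is a knight.
Carol is a knight.

Verification:
- Paul (knight) says "Carol tells the truth" - this is TRUE because Carol is a knight.
- Carol (knight) says "Paul and I are the same type" - this is TRUE because Carol is a knight and Paul is a knight.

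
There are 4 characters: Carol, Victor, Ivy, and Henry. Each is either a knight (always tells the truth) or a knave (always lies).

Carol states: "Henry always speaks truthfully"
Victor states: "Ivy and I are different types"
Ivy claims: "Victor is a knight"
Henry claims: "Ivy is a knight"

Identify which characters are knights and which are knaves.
Carol is a knave.
Victor is a knave.
Ivy is a knave.
Henry is a knave.

Verification:
- Carol (knave) says "Henry always speaks truthfully" - this is FALSE (a lie) because Henry is a knave.
- Victor (knave) says "Ivy and I are different types" - this is FALSE (a lie) because Victor is a knave and Ivy is a knave.
- Ivy (knave) says "Victor is a knight" - this is FALSE (a lie) because Victor is a knave.
- Henry (knave) says "Ivy is a knight" - this is FALSE (a lie) because Ivy is a knave.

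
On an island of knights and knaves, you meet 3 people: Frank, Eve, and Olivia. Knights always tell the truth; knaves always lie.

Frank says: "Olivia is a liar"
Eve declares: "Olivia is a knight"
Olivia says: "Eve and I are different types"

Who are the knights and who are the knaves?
Frank is a knight.
Eve is a knave.
Olivia is a knave.

Verification:
- Frank (knight) says "Olivia is a liar" - this is TRUE because Olivia is a knave.
- Eve (knave) says "Olivia is a knight" - this is FALSE (a lie) because Olivia is a knave.
- Olivia (knave) says "Eve and I are different types" - this is FALSE (a lie) because Olivia is a knave and Eve is a knave.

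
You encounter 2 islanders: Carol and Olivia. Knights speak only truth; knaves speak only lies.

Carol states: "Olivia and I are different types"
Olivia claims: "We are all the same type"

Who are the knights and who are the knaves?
Carol is a knight.
Olivia is a knave.

Verification:
- Carol (knight) says "Olivia and I are different types" - this is TRUE because Carol is a knight and Olivia is a knave.
- Olivia (knave) says "We are all the same type" - this is FALSE (a lie) because Carol is a knight and Olivia is a knave.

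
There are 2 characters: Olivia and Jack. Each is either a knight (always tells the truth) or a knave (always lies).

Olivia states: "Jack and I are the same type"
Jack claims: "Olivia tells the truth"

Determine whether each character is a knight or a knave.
Olivia is a knight.
Jack is a knight.

Verification:
- Olivia (knight) says "Jack and I are the same type" - this is TRUE because Olivia is a knight and Jack is a knight.
- Jack (knight) says "Olivia tells the truth" - this is TRUE because Olivia is a knight.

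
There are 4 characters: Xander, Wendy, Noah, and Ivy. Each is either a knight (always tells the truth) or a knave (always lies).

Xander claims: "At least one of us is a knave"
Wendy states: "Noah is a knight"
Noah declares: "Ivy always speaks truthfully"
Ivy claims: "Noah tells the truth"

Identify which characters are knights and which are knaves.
Xander is a knight.
Wendy is a knave.
Noah is a knave.
Ivy is a knave.

Verification:
- Xander (knight) says "At least one of us is a knave" - this is TRUE because Wendy, Noah, and Ivy are knaves.
- Wendy (knave) says "Noah is a knight" - this is FALSE (a lie) because Noah is a knave.
- Noah (knave) says "Ivy always speaks truthfully" - this is FALSE (a lie) because Ivy is a knave.
- Ivy (knave) says "Noah tells the truth" - this is FALSE (a lie) because Noah is a knave.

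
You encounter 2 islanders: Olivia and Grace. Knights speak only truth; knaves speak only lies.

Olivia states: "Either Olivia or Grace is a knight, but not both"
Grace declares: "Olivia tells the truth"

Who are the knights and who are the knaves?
Olivia is a knave.
Grace is a knave.

Verification:
- Olivia (knave) says "Either Olivia or Grace is a knight, but not both" - this is FALSE (a lie) because Olivia is a knave and Grace is a knave.
- Grace (knave) says "Olivia tells the truth" - this is FALSE (a lie) because Olivia is a knave.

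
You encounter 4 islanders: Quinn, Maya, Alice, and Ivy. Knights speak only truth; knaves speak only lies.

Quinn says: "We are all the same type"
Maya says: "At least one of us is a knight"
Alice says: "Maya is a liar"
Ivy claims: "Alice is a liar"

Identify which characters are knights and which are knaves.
Quinn is a knave.
Maya is a knight.
Alice is a knave.
Ivy is a knight.

Verification:
- Quinn (knave) says "We are all the same type" - this is FALSE (a lie) because Maya and Ivy are knights and Quinn and Alice are knaves.
- Maya (knight) says "At least one of us is a knight" - this is TRUE because Maya and Ivy are knights.
- Alice (knave) says "Maya is a liar" - this is FALSE (a lie) because Maya is a knight.
- Ivy (knight) says "Alice is a liar" - this is TRUE because Alice is a knave.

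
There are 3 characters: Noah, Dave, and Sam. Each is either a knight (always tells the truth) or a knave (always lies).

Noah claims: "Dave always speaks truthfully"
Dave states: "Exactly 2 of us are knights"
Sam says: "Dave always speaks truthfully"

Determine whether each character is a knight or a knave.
Noah is a knave.
Dave is a knave.
Sam is a knave.

Verification:
- Noah (knave) says "Dave always speaks truthfully" - this is FALSE (a lie) because Dave is a knave.
- Dave (knave) says "Exactly 2 of us are knights" - this is FALSE (a lie) because there are 0 knights.
- Sam (knave) says "Dave always speaks truthfully" - this is FALSE (a lie) because Dave is a knave.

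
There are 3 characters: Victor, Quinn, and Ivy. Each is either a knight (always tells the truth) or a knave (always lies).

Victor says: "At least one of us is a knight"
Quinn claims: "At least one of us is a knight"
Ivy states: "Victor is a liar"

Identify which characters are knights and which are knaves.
Victor is a knight.
Quinn is a knight.
Ivy is a knave.

Verification:
- Victor (knight) says "At least one of us is a knight" - this is TRUE because Victor and Quinn are knights.
- Quinn (knight) says "At least one of us is a knight" - this is TRUE because Victor and Quinn are knights.
- Ivy (knave) says "Victor is a liar" - this is FALSE (a lie) because Victor is a knight.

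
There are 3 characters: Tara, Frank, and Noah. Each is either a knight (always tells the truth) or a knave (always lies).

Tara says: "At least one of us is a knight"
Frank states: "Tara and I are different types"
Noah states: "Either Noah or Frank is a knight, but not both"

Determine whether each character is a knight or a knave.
Tara is a knave.
Frank is a knave.
Noah is a knave.

Verification:
- Tara (knave) says "At least one of us is a knight" - this is FALSE (a lie) because no one is a knight.
- Frank (knave) says "Tara and I are different types" - this is FALSE (a lie) because Frank is a knave and Tara is a knave.
- Noah (knave) says "Either Noah or Frank is a knight, but not both" - this is FALSE (a lie) because Noah is a knave and Frank is a knave.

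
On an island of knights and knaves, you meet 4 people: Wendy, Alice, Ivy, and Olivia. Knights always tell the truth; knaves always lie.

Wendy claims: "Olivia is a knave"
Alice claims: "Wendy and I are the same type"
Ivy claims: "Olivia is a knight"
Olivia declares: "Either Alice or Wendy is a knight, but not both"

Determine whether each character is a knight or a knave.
Wendy is a knight.
Alice is a knight.
Ivy is a knave.
Olivia is a knave.

Verification:
- Wendy (knight) says "Olivia is a knave" - this is TRUE because Olivia is a knave.
- Alice (knight) says "Wendy and I are the same type" - this is TRUE because Alice is a knight and Wendy is a knight.
- Ivy (knave) says "Olivia is a knight" - this is FALSE (a lie) because Olivia is a knave.
- Olivia (knave) says "Either Alice or Wendy is a knight, but not both" - this is FALSE (a lie) because Alice is a knight and Wendy is a knight.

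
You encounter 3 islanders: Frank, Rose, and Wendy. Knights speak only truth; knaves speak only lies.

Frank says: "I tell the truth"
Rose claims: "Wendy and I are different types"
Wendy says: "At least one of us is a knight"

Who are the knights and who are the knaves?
Frank is a knave.
Rose is a knave.
Wendy is a knave.

Verification:
- Frank (knave) says "I tell the truth" - this is FALSE (a lie) because Frank is a knave.
- Rose (knave) says "Wendy and I are different types" - this is FALSE (a lie) because Rose is a knave and Wendy is a knave.
- Wendy (knave) says "At least one of us is a knight" - this is FALSE (a lie) because no one is a knight.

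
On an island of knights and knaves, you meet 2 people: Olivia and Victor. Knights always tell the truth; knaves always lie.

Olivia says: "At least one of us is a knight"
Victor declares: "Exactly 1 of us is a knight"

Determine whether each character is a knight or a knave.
Olivia is a knave.
Victor is a knave.

Verification:
- Olivia (knave) says "At least one of us is a knight" - this is FALSE (a lie) because no one is a knight.
- Victor (knave) says "Exactly 1 of us is a knight" - this is FALSE (a lie) because there are 0 knights.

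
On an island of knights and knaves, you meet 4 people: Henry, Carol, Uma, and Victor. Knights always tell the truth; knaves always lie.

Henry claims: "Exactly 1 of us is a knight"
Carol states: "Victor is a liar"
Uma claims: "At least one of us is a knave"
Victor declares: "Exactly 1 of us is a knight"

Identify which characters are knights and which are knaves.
Henry is a knave.
Carol is a knight.
Uma is a knight.
Victor is a knave.

Verification:
- Henry (knave) says "Exactly 1 of us is a knight" - this is FALSE (a lie) because there are 2 knights.
- Carol (knight) says "Victor is a liar" - this is TRUE because Victor is a knave.
- Uma (knight) says "At least one of us is a knave" - this is TRUE because Henry and Victor are knaves.
- Victor (knave) says "Exactly 1 of us is a knight" - this is FALSE (a lie) because there are 2 knights.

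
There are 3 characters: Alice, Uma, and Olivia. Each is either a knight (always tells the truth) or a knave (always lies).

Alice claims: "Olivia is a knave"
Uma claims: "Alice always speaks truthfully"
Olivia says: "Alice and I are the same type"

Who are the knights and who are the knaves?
Alice is a knight.
Uma is a knight.
Olivia is a knave.

Verification:
- Alice (knight) says "Olivia is a knave" - this is TRUE because Olivia is a knave.
- Uma (knight) says "Alice always speaks truthfully" - this is TRUE because Alice is a knight.
- Olivia (knave) says "Alice and I are the same type" - this is FALSE (a lie) because Olivia is a knave and Alice is a knight.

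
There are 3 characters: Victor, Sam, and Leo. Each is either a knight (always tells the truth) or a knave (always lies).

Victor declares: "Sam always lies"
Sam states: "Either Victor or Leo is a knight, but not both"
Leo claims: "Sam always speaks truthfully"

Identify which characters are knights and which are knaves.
Victor is a knave.
Sam is a knight.
Leo is a knight.

Verification:
- Victor (knave) says "Sam always lies" - this is FALSE (a lie) because Sam is a knight.
- Sam (knight) says "Either Victor or Leo is a knight, but not both" - this is TRUE because Victor is a knave and Leo is a knight.
- Leo (knight) says "Sam always speaks truthfully" - this is TRUE because Sam is a knight.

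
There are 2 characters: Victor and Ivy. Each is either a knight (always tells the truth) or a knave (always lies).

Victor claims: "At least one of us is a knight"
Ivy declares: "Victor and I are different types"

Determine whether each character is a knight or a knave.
Victor is a knave.
Ivy is a knave.

Verification:
- Victor (knave) says "At least one of us is a knight" - this is FALSE (a lie) because no one is a knight.
- Ivy (knave) says "Victor and I are different types" - this is FALSE (a lie) because Ivy is a knave and Victor is a knave.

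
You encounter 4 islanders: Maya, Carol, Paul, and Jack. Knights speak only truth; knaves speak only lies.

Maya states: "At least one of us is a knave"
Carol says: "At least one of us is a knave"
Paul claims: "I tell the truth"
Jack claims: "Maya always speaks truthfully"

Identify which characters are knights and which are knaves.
Maya is a knight.
Carol is a knight.
Paul is a knave.
Jack is a knight.

Verification:
- Maya (knight) says "At least one of us is a knave" - this is TRUE because Paul is a knave.
- Carol (knight) says "At least one of us is a knave" - this is TRUE because Paul is a knave.
- Paul (knave) says "I tell the truth" - this is FALSE (a lie) because Paul is a knave.
- Jack (knight) says "Maya always speaks truthfully" - this is TRUE because Maya is a knight.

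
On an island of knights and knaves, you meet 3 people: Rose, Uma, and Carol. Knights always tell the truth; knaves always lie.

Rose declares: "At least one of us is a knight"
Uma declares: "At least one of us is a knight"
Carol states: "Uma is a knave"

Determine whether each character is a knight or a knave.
Rose is a knight.
Uma is a knight.
Carol is a knave.

Verification:
- Rose (knight) says "At least one of us is a knight" - this is TRUE because Rose and Uma are knights.
- Uma (knight) says "At least one of us is a knight" - this is TRUE because Rose and Uma are knights.
- Carol (knave) says "Uma is a knave" - this is FALSE (a lie) because Uma is a knight.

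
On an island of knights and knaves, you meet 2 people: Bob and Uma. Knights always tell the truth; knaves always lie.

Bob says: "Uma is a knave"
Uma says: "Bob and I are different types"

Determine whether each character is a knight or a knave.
Bob is a knave.
Uma is a knight.

Verification:
- Bob (knave) says "Uma is a knave" - this is FALSE (a lie) because Uma is a knight.
- Uma (knight) says "Bob and I are different types" - this is TRUE because Uma is a knight and Bob is a knave.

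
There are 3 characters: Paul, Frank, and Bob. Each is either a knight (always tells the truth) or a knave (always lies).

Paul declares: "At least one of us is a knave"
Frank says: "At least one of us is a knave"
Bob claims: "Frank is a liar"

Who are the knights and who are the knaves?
Paul is a knight.
Frank is a knight.
Bob is a knave.

Verification:
- Paul (knight) says "At least one of us is a knave" - this is TRUE because Bob is a knave.
- Frank (knight) says "At least one of us is a knave" - this is TRUE because Bob is a knave.
- Bob (knave) says "Frank is a liar" - this is FALSE (a lie) because Frank is a knight.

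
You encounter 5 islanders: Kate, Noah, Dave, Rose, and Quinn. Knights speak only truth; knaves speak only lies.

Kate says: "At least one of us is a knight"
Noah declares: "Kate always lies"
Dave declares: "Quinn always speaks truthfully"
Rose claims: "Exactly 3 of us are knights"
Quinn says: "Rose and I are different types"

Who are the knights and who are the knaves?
Kate is a knight.
Noah is a knave.
Dave is a knave.
Rose is a knave.
Quinn is a knave.

Verification:
- Kate (knight) says "At least one of us is a knight" - this is TRUE because Kate is a knight.
- Noah (knave) says "Kate always lies" - this is FALSE (a lie) because Kate is a knight.
- Dave (knave) says "Quinn always speaks truthfully" - this is FALSE (a lie) because Quinn is a knave.
- Rose (knave) says "Exactly 3 of us are knights" - this is FALSE (a lie) because there are 1 knights.
- Quinn (knave) says "Rose and I are different types" - this is FALSE (a lie) because Quinn is a knave and Rose is a knave.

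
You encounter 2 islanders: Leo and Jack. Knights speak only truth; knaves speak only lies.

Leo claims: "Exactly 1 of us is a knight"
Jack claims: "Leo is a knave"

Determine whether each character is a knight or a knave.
Leo is a knight.
Jack is a knave.

Verification:
- Leo (knight) says "Exactly 1 of us is a knight" - this is TRUE because there are 1 knights.
- Jack (knave) says "Leo is a knave" - this is FALSE (a lie) because Leo is a knight.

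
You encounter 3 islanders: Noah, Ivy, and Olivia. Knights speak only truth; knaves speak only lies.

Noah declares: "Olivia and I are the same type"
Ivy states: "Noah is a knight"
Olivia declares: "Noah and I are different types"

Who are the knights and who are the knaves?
Noah is a knave.
Ivy is a knave.
Olivia is a knight.

Verification:
- Noah (knave) says "Olivia and I are the same type" - this is FALSE (a lie) because Noah is a knave and Olivia is a knight.
- Ivy (knave) says "Noah is a knight" - this is FALSE (a lie) because Noah is a knave.
- Olivia (knight) says "Noah and I are different types" - this is TRUE because Olivia is a knight and Noah is a knave.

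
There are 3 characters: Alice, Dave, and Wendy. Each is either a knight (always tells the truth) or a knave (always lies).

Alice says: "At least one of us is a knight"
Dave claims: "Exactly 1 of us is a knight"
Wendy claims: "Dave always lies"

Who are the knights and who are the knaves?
Alice is a knight.
Dave is a knave.
Wendy is a knight.

Verification:
- Alice (knight) says "At least one of us is a knight" - this is TRUE because Alice and Wendy are knights.
- Dave (knave) says "Exactly 1 of us is a knight" - this is FALSE (a lie) because there are 2 knights.
- Wendy (knight) says "Dave always lies" - this is TRUE because Dave is a knave.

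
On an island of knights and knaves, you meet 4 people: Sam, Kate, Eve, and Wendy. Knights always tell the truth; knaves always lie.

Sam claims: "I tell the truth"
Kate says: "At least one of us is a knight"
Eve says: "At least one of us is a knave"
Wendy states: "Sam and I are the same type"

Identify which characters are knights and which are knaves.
Sam is a knight.
Kate is a knight.
Eve is a knight.
Wendy is a knave.

Verification:
- Sam (knight) says "I tell the truth" - this is TRUE because Sam is a knight.
- Kate (knight) says "At least one of us is a knight" - this is TRUE because Sam, Kate, and Eve are knights.
- Eve (knight) says "At least one of us is a knave" - this is TRUE because Wendy is a knave.
- Wendy (knave) says "Sam and I are the same type" - this is FALSE (a lie) because Wendy is a knave and Sam is a knight.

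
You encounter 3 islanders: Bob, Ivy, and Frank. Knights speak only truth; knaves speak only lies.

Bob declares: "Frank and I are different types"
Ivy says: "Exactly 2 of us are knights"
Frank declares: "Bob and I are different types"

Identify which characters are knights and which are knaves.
Bob is a knave.
Ivy is a knave.
Frank is a knave.

Verification:
- Bob (knave) says "Frank and I are different types" - this is FALSE (a lie) because Bob is a knave and Frank is a knave.
- Ivy (knave) says "Exactly 2 of us are knights" - this is FALSE (a lie) because there are 0 knights.
- Frank (knave) says "Bob and I are different types" - this is FALSE (a lie) because Frank is a knave and Bob is a knave.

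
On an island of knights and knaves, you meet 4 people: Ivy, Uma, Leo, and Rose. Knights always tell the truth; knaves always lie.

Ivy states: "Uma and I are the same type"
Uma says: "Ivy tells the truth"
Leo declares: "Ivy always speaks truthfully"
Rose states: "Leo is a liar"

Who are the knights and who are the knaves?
Ivy is a knight.
Uma is a knight.
Leo is a knight.
Rose is a knave.

Verification:
- Ivy (knight) says "Uma and I are the same type" - this is TRUE because Ivy is a knight and Uma is a knight.
- Uma (knight) says "Ivy tells the truth" - this is TRUE because Ivy is a knight.
- Leo (knight) says "Ivy always speaks truthfully" - this is TRUE because Ivy is a knight.
- Rose (knave) says "Leo is a liar" - this is FALSE (a lie) because Leo is a knight.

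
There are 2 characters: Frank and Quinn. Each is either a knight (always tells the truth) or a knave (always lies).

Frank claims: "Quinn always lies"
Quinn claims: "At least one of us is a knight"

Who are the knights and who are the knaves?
Frank is a knave.
Quinn is a knight.

Verification:
- Frank (knave) says "Quinn always lies" - this is FALSE (a lie) because Quinn is a knight.
- Quinn (knight) says "At least one of us is a knight" - this is TRUE because Quinn is a knight.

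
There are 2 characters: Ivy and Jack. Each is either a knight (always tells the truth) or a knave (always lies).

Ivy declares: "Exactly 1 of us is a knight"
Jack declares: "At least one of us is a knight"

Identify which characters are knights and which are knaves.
Ivy is a knave.
Jack is a knave.

Verification:
- Ivy (knave) says "Exactly 1 of us is a knight" - this is FALSE (a lie) because there are 0 knights.
- Jack (knave) says "At least one of us is a knight" - this is FALSE (a lie) because no one is a knight.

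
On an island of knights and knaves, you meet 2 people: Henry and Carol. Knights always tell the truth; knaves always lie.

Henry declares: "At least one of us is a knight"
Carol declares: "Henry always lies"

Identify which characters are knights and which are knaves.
Henry is a knight.
Carol is a knave.

Verification:
- Henry (knight) says "At least one of us is a knight" - this is TRUE because Henry is a knight.
- Carol (knave) says "Henry always lies" - this is FALSE (a lie) because Henry is a knight.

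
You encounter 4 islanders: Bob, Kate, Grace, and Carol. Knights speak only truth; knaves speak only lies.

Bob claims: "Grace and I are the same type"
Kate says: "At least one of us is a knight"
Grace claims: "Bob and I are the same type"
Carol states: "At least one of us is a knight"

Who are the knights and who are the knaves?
Bob is a knight.
Kate is a knight.
Grace is a knight.
Carol is a knight.

Verification:
- Bob (knight) says "Grace and I are the same type" - this is TRUE because Bob is a knight and Grace is a knight.
- Kate (knight) says "At least one of us is a knight" - this is TRUE because Bob, Kate, Grace, and Carol are knights.
- Grace (knight) says "Bob and I are the same type" - this is TRUE because Grace is a knight and Bob is a knight.
- Carol (knight) says "At least one of us is a knight" - this is TRUE because Bob, Kate, Grace, and Carol are knights.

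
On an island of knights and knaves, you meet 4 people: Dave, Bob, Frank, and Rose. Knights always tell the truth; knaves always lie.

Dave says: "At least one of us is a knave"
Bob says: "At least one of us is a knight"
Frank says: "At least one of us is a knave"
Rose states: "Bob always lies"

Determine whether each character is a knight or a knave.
Dave is a knight.
Bob is a knight.
Frank is a knight.
Rose is a knave.

Verification:
- Dave (knight) says "At least one of us is a knave" - this is TRUE because Rose is a knave.
- Bob (knight) says "At least one of us is a knight" - this is TRUE because Dave, Bob, and Frank are knights.
- Frank (knight) says "At least one of us is a knave" - this is TRUE because Rose is a knave.
- Rose (knave) says "Bob always lies" - this is FALSE (a lie) because Bob is a knight.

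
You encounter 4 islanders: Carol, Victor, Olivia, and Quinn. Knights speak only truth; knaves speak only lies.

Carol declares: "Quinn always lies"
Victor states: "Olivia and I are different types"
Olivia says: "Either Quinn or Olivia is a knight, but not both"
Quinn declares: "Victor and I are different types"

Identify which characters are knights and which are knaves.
Carol is a knight.
Victor is a knave.
Olivia is a knave.
Quinn is a knave.

Verification:
- Carol (knight) says "Quinn always lies" - this is TRUE because Quinn is a knave.
- Victor (knave) says "Olivia and I are different types" - this is FALSE (a lie) because Victor is a knave and Olivia is a knave.
- Olivia (knave) says "Either Quinn or Olivia is a knight, but not both" - this is FALSE (a lie) because Quinn is a knave and Olivia is a knave.
- Quinn (knave) says "Victor and I are different types" - this is FALSE (a lie) because Quinn is a knave and Victor is a knave.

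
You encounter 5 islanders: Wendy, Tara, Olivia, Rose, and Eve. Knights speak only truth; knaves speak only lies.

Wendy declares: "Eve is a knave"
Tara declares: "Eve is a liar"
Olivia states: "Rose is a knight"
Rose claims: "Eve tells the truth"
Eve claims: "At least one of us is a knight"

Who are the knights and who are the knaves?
Wendy is a knave.
Tara is a knave.
Olivia is a knight.
Rose is a knight.
Eve is a knight.

Verification:
- Wendy (knave) says "Eve is a knave" - this is FALSE (a lie) because Eve is a knight.
- Tara (knave) says "Eve is a liar" - this is FALSE (a lie) because Eve is a knight.
- Olivia (knight) says "Rose is a knight" - this is TRUE because Rose is a knight.
- Rose (knight) says "Eve tells the truth" - this is TRUE because Eve is a knight.
- Eve (knight) says "At least one of us is a knight" - this is TRUE because Olivia, Rose, and Eve are knights.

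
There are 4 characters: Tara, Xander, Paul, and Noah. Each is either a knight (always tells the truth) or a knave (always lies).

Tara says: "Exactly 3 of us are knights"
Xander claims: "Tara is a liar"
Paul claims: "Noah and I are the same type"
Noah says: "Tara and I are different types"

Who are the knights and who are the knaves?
Tara is a knave.
Xander is a knight.
Paul is a knave.
Noah is a knight.

Verification:
- Tara (knave) says "Exactly 3 of us are knights" - this is FALSE (a lie) because there are 2 knights.
- Xander (knight) says "Tara is a liar" - this is TRUE because Tara is a knave.
- Paul (knave) says "Noah and I are the same type" - this is FALSE (a lie) because Paul is a knave and Noah is a knight.
- Noah (knight) says "Tara and I are different types" - this is TRUE because Noah is a knight and Tara is a knave.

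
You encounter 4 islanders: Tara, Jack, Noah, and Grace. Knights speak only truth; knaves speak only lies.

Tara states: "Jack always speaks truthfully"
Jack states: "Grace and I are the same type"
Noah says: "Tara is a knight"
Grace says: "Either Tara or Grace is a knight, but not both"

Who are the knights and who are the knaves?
Tara is a knave.
Jack is a knave.
Noah is a knave.
Grace is a knight.

Verification:
- Tara (knave) says "Jack always speaks truthfully" - this is FALSE (a lie) because Jack is a knave.
- Jack (knave) says "Grace and I are the same type" - this is FALSE (a lie) because Jack is a knave and Grace is a knight.
- Noah (knave) says "Tara is a knight" - this is FALSE (a lie) because Tara is a knave.
- Grace (knight) says "Either Tara or Grace is a knight, but not both" - this is TRUE because Tara is a knave and Grace is a knight.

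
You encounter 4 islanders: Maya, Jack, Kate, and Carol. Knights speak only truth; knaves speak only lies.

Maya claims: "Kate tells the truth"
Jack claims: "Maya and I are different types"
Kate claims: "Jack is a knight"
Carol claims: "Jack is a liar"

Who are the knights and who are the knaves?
Maya is a knave.
Jack is a knave.
Kate is a knave.
Carol is a knight.

Verification:
- Maya (knave) says "Kate tells the truth" - this is FALSE (a lie) because Kate is a knave.
- Jack (knave) says "Maya and I are different types" - this is FALSE (a lie) because Jack is a knave and Maya is a knave.
- Kate (knave) says "Jack is a knight" - this is FALSE (a lie) because Jack is a knave.
- Carol (knight) says "Jack is a liar" - this is TRUE because Jack is a knave.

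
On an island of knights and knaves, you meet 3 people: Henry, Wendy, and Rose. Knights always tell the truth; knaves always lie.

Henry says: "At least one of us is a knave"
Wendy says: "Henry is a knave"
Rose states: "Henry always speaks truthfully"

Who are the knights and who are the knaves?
Henry is a knight.
Wendy is a knave.
Rose is a knight.

Verification:
- Henry (knight) says "At least one of us is a knave" - this is TRUE because Wendy is a knave.
- Wendy (knave) says "Henry is a knave" - this is FALSE (a lie) because Henry is a knight.
- Rose (knight) says "Henry always speaks truthfully" - this is TRUE because Henry is a knight.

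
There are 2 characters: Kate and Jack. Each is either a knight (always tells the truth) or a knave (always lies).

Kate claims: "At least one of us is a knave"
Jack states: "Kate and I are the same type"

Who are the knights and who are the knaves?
Kate is a knight.
Jack is a knave.

Verification:
- Kate (knight) says "At least one of us is a knave" - this is TRUE because Jack is a knave.
- Jack (knave) says "Kate and I are the same type" - this is FALSE (a lie) because Jack is a knave and Kate is a knight.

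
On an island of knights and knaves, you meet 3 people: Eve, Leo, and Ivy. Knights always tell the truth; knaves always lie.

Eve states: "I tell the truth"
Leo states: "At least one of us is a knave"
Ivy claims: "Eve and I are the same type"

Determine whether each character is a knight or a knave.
Eve is a knight.
Leo is a knight.
Ivy is a knave.

Verification:
- Eve (knight) says "I tell the truth" - this is TRUE because Eve is a knight.
- Leo (knight) says "At least one of us is a knave" - this is TRUE because Ivy is a knave.
- Ivy (knave) says "Eve and I are the same type" - this is FALSE (a lie) because Ivy is a knave and Eve is a knight.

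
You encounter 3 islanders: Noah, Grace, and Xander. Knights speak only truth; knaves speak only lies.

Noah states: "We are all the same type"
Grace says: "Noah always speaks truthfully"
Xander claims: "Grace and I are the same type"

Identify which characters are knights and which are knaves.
Noah is a knight.
Grace is a knight.
Xander is a knight.

Verification:
- Noah (knight) says "We are all the same type" - this is TRUE because Noah, Grace, and Xander are knights.
- Grace (knight) says "Noah always speaks truthfully" - this is TRUE because Noah is a knight.
- Xander (knight) says "Grace and I are the same type" - this is TRUE because Xander is a knight and Grace is a knight.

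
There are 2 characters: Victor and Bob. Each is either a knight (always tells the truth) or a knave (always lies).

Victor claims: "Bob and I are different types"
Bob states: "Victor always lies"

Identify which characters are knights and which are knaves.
Victor is a knight.
Bob is a knave.

Verification:
- Victor (knight) says "Bob and I are different types" - this is TRUE because Victor is a knight and Bob is a knave.
- Bob (knave) says "Victor always lies" - this is FALSE (a lie) because Victor is a knight.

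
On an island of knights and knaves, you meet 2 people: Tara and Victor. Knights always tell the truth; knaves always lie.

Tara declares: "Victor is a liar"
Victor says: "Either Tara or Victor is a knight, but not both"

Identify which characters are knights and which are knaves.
Tara is a knave.
Victor is a knight.

Verification:
- Tara (knave) says "Victor is a liar" - this is FALSE (a lie) because Victor is a knight.
- Victor (knight) says "Either Tara or Victor is a knight, but not both" - this is TRUE because Tara is a knave and Victor is a knight.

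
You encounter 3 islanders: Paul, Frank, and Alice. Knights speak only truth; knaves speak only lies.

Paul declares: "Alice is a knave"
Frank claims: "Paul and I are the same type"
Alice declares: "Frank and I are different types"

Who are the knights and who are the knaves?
Paul is a knight.
Frank is a knave.
Alice is a knave.

Verification:
- Paul (knight) says "Alice is a knave" - this is TRUE because Alice is a knave.
- Frank (knave) says "Paul and I are the same type" - this is FALSE (a lie) because Frank is a knave and Paul is a knight.
- Alice (knave) says "Frank and I are different types" - this is FALSE (a lie) because Alice is a knave and Frank is a knave.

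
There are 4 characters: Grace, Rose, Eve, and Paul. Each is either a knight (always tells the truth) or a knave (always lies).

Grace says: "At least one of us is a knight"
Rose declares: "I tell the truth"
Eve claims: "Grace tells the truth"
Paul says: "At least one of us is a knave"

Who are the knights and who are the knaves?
Grace is a knight.
Rose is a knave.
Eve is a knight.
Paul is a knight.

Verification:
- Grace (knight) says "At least one of us is a knight" - this is TRUE because Grace, Eve, and Paul are knights.
- Rose (knave) says "I tell the truth" - this is FALSE (a lie) because Rose is a knave.
- Eve (knight) says "Grace tells the truth" - this is TRUE because Grace is a knight.
- Paul (knight) says "At least one of us is a knave" - this is TRUE because Rose is a knave.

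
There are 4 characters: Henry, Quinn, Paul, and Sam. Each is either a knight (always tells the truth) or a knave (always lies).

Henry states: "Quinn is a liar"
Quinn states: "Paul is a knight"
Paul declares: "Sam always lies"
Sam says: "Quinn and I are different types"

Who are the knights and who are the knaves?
Henry is a knight.
Quinn is a knave.
Paul is a knave.
Sam is a knight.

Verification:
- Henry (knight) says "Quinn is a liar" - this is TRUE because Quinn is a knave.
- Quinn (knave) says "Paul is a knight" - this is FALSE (a lie) because Paul is a knave.
- Paul (knave) says "Sam always lies" - this is FALSE (a lie) because Sam is a knight.
- Sam (knight) says "Quinn and I are different types" - this is TRUE because Sam is a knight and Quinn is a knave.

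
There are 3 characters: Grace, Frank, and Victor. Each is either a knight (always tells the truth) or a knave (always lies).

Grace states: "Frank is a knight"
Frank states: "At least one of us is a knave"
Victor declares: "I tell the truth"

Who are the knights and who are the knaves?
Grace is a knight.
Frank is a knight.
Victor is a knave.

Verification:
- Grace (knight) says "Frank is a knight" - this is TRUE because Frank is a knight.
- Frank (knight) says "At least one of us is a knave" - this is TRUE because Victor is a knave.
- Victor (knave) says "I tell the truth" - this is FALSE (a lie) because Victor is a knave.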